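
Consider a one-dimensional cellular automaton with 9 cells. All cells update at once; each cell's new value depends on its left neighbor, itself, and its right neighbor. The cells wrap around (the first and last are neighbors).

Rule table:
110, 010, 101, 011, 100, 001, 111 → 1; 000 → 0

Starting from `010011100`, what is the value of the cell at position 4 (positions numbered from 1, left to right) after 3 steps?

111111110
111111111
111111111
position 4 holds 1

1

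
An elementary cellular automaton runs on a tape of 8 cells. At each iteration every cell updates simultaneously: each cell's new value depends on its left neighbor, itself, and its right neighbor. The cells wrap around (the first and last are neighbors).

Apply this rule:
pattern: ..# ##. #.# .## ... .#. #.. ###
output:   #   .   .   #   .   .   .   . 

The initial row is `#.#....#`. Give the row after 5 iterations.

..##....

......##
.....##.
....##..
...##...
..##....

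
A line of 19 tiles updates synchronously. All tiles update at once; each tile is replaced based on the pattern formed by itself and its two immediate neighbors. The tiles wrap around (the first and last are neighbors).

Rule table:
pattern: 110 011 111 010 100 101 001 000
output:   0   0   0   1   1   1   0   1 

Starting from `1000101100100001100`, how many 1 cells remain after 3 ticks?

10

tick 1: 1110110010111100010
tick 2: 0001001011000011011
tick 3: 1101101100111000100
count of 1: 10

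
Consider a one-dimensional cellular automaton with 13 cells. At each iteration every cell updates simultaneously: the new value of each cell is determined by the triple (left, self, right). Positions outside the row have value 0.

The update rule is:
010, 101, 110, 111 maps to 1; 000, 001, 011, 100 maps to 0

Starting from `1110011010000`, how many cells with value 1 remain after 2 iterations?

3

0110001110000
0010000110000
count of 1: 3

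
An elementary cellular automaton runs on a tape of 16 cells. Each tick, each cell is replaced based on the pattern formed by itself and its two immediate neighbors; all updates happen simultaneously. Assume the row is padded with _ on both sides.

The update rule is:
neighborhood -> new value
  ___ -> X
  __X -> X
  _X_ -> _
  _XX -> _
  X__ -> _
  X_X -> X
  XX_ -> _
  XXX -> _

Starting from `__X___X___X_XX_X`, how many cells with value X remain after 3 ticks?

tick 1: XX__XX__XX_X__X_
tick 2: ___X___X__X__X__
tick 3: XXX__XX__X__X__X
count of X: 8

8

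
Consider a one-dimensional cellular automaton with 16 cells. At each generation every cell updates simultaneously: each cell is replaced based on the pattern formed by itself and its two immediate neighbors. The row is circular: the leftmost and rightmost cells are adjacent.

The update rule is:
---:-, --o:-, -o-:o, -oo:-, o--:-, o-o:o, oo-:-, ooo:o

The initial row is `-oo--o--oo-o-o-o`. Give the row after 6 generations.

-----o-------o--

o----o----oooooo
-----o-----ooooo
-----o------ooo-
-----o-------o--
-----o-------o--  (fixed point — unchanged through generation 6)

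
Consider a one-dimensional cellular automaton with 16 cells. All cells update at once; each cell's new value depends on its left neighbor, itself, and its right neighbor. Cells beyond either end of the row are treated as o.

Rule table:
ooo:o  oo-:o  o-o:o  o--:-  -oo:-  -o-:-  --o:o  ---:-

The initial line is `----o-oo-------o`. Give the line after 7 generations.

generation 1: ---o-o-o------o-
generation 2: --o-o-o------o-o
generation 3: -o-o-o------o-o-
generation 4: o-o-o------o-o-o
generation 5: oo-o------o-o-o-
generation 6: ooo------o-o-o-o
generation 7: ooo-----o-o-o-o-

ooo-----o-o-o-o-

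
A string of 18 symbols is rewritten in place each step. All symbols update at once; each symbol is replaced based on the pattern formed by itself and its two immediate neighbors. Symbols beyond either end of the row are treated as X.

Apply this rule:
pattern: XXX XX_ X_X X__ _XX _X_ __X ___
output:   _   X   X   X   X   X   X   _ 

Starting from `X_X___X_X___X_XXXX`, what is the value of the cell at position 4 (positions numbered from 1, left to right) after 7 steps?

XXXX_XXXXX_XXXX___
___XXX___XXX__XX_X
X_XX_XX_XX_XXXXXXX
XXXXXXXXXXXX______
___________XX____X
X_________XXXX__XX
XX_______XX__XXXX_
position 4 holds _

_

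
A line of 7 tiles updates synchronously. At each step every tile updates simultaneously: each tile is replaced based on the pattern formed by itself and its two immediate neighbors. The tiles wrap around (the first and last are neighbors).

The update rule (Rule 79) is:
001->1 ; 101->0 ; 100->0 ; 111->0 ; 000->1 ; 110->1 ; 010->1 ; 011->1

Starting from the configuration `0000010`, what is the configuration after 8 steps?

1111110
1000010
1011110
1010010
1010110
1010110  (fixed point — unchanged through step 8)

1010110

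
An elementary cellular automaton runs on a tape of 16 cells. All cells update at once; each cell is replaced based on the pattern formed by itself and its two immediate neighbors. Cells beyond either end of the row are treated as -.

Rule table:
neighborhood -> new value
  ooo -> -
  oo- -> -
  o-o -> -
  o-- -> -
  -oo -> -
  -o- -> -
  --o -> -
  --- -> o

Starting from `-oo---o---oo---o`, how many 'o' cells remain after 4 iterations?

7

----o---o----o--
ooo---o---oo---o
----o---o----o--  (repeats iteration 1; period 2)
iteration 4: ooo---o---oo---o
count of o: 7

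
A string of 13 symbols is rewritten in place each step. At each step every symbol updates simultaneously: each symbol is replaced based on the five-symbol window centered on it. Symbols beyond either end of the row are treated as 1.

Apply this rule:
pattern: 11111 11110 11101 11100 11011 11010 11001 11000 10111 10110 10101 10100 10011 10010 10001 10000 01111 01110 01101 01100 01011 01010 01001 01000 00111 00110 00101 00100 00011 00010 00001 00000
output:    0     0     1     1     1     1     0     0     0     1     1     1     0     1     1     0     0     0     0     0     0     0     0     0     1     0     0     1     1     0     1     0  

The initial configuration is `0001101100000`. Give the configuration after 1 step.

0110011000011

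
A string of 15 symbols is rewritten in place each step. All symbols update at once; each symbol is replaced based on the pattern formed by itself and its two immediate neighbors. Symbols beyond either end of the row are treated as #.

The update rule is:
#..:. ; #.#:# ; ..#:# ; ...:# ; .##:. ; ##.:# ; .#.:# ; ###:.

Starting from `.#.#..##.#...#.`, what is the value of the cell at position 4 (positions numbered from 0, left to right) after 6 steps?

####.#.###.####
...####..##....
.##...#.#.#.###
#.#.########...
####.......#.##
...#.########..
position 4 holds .

.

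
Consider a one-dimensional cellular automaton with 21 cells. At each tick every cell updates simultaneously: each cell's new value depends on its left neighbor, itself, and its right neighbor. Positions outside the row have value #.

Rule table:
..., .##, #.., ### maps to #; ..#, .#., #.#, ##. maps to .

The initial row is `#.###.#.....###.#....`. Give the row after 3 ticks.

....#..##.#...#..#.#.

tick 1: ..##...####.##...###.
tick 2: #.#.##.###..#.##.##..
tick 3: ....#..##.#...#..#.#.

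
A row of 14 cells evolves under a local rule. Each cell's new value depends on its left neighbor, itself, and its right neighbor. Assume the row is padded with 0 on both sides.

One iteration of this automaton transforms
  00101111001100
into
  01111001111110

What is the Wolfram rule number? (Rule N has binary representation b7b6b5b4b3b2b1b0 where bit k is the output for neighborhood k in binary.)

position 5: 111 → 0  (bit 7 = 0)
position 7: 110 → 1  (bit 6 = 1)
position 3: 101 → 1  (bit 5 = 1)
position 8: 100 → 1  (bit 4 = 1)
position 4: 011 → 1  (bit 3 = 1)
position 2: 010 → 1  (bit 2 = 1)
position 1: 001 → 1  (bit 1 = 1)
position 0: 000 → 0  (bit 0 = 0)
bits b7..b0 = 01111110 = 126

126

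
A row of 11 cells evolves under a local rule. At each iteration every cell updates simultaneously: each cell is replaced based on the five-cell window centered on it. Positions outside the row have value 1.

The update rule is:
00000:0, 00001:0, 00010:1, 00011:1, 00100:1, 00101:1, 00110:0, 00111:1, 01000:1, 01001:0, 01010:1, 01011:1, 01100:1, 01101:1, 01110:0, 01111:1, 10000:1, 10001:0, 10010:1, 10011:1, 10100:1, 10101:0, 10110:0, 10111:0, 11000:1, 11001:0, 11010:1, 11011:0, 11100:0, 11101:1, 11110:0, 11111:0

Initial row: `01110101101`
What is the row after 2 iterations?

10101101101

iteration 1: 00011010100
iteration 2: 10101101101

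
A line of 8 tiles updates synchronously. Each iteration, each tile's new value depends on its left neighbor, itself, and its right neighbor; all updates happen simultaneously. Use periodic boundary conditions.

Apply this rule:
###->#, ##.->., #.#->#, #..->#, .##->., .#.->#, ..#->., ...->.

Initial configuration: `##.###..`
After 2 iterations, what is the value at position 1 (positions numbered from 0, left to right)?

.

..#.#.#.
..######
position 1 holds .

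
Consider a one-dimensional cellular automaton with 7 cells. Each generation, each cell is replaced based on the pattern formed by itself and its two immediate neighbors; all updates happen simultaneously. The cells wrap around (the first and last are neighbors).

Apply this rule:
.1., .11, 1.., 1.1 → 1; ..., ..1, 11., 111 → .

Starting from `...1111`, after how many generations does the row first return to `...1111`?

7

1..1...
11.11..
1.11.1.
111.111
...11..
...1.1.
...1111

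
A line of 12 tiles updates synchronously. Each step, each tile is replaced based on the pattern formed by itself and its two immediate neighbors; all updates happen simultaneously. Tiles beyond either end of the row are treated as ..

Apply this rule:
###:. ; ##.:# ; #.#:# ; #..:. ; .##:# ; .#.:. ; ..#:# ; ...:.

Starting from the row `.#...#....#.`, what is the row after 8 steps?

#...#....#..
...#....#...
..#....#....
.#....#.....
#....#......
....#.......
...#........
..#.........

..#.........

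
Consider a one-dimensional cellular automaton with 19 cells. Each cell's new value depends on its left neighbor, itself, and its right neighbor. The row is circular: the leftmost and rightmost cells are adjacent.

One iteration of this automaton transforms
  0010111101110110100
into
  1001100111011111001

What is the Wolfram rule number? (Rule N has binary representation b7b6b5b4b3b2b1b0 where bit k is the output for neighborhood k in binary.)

105

position 5: 111 → 0  (bit 7 = 0)
position 7: 110 → 1  (bit 6 = 1)
position 3: 101 → 1  (bit 5 = 1)
position 17: 100 → 0  (bit 4 = 0)
position 4: 011 → 1  (bit 3 = 1)
position 2: 010 → 0  (bit 2 = 0)
position 1: 001 → 0  (bit 1 = 0)
position 0: 000 → 1  (bit 0 = 1)
bits b7..b0 = 01101001 = 105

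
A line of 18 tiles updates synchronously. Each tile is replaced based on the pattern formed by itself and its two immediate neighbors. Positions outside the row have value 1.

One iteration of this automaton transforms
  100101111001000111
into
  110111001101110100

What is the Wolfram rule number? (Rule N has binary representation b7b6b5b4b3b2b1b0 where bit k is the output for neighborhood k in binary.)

125

position 6: 111 → 0  (bit 7 = 0)
position 0: 110 → 1  (bit 6 = 1)
position 4: 101 → 1  (bit 5 = 1)
position 1: 100 → 1  (bit 4 = 1)
position 5: 011 → 1  (bit 3 = 1)
position 3: 010 → 1  (bit 2 = 1)
position 2: 001 → 0  (bit 1 = 0)
position 13: 000 → 1  (bit 0 = 1)
bits b7..b0 = 01111101 = 125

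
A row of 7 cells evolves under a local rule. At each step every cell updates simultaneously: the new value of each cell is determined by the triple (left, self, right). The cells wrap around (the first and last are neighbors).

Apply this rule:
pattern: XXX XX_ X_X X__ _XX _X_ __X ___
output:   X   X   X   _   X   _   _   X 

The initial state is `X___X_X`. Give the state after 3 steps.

XX_X_XX

X_X__XX
XX___XX
XX_X_XX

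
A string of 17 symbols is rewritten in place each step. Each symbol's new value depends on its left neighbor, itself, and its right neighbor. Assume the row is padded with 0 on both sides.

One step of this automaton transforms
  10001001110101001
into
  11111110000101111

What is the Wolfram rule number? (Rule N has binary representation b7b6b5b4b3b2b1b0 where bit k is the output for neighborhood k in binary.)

23

position 8: 111 → 0  (bit 7 = 0)
position 9: 110 → 0  (bit 6 = 0)
position 10: 101 → 0  (bit 5 = 0)
position 1: 100 → 1  (bit 4 = 1)
position 7: 011 → 0  (bit 3 = 0)
position 0: 010 → 1  (bit 2 = 1)
position 3: 001 → 1  (bit 1 = 1)
position 2: 000 → 1  (bit 0 = 1)
bits b7..b0 = 00010111 = 23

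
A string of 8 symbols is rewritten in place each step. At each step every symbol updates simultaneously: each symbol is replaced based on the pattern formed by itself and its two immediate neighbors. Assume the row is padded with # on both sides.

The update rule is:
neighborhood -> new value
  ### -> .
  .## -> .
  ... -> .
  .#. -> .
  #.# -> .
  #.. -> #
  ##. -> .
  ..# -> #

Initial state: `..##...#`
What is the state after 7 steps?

##.#..#.

step 1: ##..#.#.
step 2: ..##....
step 3: ##..#..#
step 4: ..##.##.
step 5: ##......
step 6: ..#....#
step 7: ##.#..#.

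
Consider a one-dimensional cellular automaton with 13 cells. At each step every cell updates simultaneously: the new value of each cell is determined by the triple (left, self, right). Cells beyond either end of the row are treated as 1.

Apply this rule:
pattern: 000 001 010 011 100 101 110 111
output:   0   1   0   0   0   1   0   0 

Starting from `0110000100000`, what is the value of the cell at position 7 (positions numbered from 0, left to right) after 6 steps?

1

1000001000001
0000010000010
0000100000101
0001000001010
0010000010101
0100000101010
position 7 holds 1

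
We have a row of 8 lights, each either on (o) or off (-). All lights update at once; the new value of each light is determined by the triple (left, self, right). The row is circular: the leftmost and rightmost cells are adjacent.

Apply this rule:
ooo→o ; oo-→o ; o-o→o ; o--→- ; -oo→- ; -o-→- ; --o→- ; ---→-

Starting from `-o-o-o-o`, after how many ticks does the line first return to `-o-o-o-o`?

o-o-o-o-
-o-o-o-o

2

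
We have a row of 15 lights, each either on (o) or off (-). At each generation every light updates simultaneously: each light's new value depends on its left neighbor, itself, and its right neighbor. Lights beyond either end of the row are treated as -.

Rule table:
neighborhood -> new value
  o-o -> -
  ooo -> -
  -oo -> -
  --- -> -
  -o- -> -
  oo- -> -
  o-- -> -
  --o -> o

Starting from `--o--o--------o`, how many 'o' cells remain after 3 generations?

2

-o--o--------o-
o--o--------o--
--o--------o---
count of o: 2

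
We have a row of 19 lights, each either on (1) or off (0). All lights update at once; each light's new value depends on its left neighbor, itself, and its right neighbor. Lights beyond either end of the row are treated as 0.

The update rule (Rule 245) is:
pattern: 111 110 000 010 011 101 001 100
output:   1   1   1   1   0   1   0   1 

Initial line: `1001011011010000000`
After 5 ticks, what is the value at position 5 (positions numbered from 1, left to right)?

1101101101111111111
0110110110111111111
0011011011011111111
1001101101101111111
1100110110110111111
position 5 holds 1

1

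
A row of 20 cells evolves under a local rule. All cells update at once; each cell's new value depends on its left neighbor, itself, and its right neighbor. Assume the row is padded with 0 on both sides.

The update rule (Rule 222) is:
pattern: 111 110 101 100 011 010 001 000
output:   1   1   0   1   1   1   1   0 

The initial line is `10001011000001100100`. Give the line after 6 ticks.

11011011100011111110
11011011110111111111
11011011110111111111  (fixed point — unchanged through tick 6)

11011011110111111111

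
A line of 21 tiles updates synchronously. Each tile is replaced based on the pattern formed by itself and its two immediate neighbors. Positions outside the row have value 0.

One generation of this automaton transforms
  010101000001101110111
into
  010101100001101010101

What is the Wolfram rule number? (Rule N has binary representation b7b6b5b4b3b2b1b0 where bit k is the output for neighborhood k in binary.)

position 15: 111 → 0  (bit 7 = 0)
position 12: 110 → 1  (bit 6 = 1)
position 2: 101 → 0  (bit 5 = 0)
position 6: 100 → 1  (bit 4 = 1)
position 11: 011 → 1  (bit 3 = 1)
position 1: 010 → 1  (bit 2 = 1)
position 0: 001 → 0  (bit 1 = 0)
position 7: 000 → 0  (bit 0 = 0)
bits b7..b0 = 01011100 = 92

92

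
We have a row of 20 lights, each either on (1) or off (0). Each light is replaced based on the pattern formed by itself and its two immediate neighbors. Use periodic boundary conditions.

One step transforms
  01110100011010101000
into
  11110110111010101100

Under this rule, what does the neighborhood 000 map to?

0

At position 7 the neighborhood is 000; the next row has 0 there.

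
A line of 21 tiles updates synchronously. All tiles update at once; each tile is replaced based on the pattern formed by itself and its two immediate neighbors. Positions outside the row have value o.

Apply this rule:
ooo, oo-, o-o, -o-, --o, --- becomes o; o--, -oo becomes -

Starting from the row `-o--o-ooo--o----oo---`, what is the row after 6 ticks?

ooooooo-ooo-oo-oo-ooo

tick 1: oo-ooo-oo-oo-ooo-o-oo
tick 2: ooo-ooo-oo-oo-ooooo-o
tick 3: oooo-ooo-oo-oo-ooooo-
tick 4: ooooo-ooo-oo-oo-ooooo
tick 5: oooooo-ooo-oo-oo-oooo
tick 6: ooooooo-ooo-oo-oo-ooo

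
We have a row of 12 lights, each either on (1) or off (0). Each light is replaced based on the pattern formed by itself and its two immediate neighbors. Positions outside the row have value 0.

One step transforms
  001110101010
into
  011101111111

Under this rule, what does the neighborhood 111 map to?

1

At position 3 the neighborhood is 111; the next row has 1 there.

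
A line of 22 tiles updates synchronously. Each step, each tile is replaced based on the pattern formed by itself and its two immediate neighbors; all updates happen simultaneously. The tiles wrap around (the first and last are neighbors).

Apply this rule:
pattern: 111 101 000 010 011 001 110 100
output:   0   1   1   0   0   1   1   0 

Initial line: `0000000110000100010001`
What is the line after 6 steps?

0010110110101010101001

0111111010111001100110
1000001101001010101010
0011110110010101010101
0100011010101010101010
1001101101010101010100
0010110110101010101001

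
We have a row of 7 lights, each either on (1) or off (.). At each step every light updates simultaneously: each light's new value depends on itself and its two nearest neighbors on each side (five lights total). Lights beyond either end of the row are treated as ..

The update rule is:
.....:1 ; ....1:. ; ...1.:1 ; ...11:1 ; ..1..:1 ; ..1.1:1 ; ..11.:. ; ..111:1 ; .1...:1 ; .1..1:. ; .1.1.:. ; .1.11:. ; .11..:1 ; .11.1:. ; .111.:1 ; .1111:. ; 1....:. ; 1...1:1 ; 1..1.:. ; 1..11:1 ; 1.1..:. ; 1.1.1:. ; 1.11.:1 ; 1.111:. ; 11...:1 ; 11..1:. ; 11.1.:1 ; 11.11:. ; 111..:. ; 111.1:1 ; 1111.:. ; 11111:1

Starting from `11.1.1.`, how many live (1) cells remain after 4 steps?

3

step 1: ..1...1
step 2: .111111
step 3: 11.11..
step 4: ...111.
count of 1: 3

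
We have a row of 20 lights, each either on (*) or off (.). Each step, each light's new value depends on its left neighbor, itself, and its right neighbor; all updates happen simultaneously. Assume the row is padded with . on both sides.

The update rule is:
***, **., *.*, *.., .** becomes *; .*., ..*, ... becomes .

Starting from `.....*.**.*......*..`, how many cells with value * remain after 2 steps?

step 1: ......****.*......*.
step 2: ......*****.*......*
count of *: 7

7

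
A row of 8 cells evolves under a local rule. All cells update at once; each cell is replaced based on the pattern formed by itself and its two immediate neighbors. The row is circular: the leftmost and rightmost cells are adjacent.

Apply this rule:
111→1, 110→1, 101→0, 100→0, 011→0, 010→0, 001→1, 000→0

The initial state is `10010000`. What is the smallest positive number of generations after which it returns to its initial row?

8

00100001
01000010
10000100
00001001
00010010
00100100
01001000
10010000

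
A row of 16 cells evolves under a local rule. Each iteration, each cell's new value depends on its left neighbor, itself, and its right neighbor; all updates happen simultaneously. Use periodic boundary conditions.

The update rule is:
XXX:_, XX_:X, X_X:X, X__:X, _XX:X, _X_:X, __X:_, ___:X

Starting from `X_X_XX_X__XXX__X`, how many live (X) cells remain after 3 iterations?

9

XXXXXXXXX_X_XX_X
________XXXXXXXX
XXXXXXX_X______X
count of X: 9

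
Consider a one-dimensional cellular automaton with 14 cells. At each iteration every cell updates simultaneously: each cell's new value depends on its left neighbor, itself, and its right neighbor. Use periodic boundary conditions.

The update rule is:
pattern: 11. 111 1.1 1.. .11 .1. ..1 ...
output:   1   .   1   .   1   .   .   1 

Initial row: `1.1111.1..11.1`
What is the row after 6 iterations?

11..111.11....

111..11...1111
..1..11.1.1...
1....111.1..11
1.11.1.11...1.
.1111.111.1..1
11..111.11....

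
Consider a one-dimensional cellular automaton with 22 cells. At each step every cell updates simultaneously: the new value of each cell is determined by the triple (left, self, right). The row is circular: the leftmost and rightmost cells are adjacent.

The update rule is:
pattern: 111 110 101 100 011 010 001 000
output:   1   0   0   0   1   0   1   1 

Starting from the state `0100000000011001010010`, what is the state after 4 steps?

step 1: 1001111111110010000100
step 2: 0011111111100100111001
step 3: 0111111111001001110010
step 4: 1111111110010011100100

1111111110010011100100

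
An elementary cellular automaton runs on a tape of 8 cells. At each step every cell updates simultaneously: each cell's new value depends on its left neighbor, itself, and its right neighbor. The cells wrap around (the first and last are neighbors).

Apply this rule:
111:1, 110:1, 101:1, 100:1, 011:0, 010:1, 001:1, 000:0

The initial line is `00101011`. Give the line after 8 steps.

11111011

11111101
11111110
01111111
10111111
11011111
11101111
11110111
11111011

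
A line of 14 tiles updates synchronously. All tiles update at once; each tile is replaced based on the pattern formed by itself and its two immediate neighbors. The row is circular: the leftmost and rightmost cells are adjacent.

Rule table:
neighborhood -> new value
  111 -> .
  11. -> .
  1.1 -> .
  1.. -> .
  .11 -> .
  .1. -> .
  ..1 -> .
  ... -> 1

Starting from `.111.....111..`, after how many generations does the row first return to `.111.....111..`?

2

.....111.....1
.111.....111..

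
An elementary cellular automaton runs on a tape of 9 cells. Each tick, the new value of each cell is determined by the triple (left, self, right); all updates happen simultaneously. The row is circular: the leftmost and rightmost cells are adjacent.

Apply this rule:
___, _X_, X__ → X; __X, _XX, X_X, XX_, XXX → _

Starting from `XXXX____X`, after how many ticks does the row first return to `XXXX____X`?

tick 1: ____XXX__
tick 2: XXX____XX
tick 3: ___XXX___
tick 4: XX____XXX
tick 5: __XXX____
tick 6: X____XXXX
tick 7: _XXX_____
tick 8: ____XXXXX
tick 9: XXX______
tick 10: ___XXXXX_
tick 11: XX______X
tick 12: __XXXXX__
tick 13: X______XX
tick 14: _XXXXX___
tick 15: ______XXX
tick 16: XXXXX____
tick 17: _____XXX_
tick 18: XXXX____X

18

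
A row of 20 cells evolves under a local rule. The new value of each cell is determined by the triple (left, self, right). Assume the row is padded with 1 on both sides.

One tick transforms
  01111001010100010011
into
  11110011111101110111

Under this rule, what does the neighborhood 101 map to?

At position 0 the neighborhood is 101; the next row has 1 there.

1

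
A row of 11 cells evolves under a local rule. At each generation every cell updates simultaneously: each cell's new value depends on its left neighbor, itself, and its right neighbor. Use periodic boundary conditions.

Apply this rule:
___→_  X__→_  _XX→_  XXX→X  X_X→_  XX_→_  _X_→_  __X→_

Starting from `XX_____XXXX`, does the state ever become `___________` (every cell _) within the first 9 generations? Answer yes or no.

X_______XXX
_________XX
___________
all cells are _ at generation 3

yes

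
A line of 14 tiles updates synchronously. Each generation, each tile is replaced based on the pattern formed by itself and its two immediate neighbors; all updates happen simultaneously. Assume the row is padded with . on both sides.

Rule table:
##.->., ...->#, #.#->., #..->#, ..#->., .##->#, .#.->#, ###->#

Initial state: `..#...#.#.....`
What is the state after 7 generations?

#.###.#.######
#.##..#.#####.
#.#.#.#.####.#
#.#.#.#.###..#
#.#.#.#.##.#.#
#.#.#.#.#..#.#
#.#.#.#.##.#.#

#.#.#.#.##.#.#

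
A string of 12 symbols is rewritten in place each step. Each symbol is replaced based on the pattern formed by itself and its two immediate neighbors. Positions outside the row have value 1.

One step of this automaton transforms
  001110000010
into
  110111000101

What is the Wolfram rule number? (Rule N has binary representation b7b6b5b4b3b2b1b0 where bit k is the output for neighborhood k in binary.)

242

position 3: 111 → 1  (bit 7 = 1)
position 4: 110 → 1  (bit 6 = 1)
position 11: 101 → 1  (bit 5 = 1)
position 0: 100 → 1  (bit 4 = 1)
position 2: 011 → 0  (bit 3 = 0)
position 10: 010 → 0  (bit 2 = 0)
position 1: 001 → 1  (bit 1 = 1)
position 6: 000 → 0  (bit 0 = 0)
bits b7..b0 = 11110010 = 242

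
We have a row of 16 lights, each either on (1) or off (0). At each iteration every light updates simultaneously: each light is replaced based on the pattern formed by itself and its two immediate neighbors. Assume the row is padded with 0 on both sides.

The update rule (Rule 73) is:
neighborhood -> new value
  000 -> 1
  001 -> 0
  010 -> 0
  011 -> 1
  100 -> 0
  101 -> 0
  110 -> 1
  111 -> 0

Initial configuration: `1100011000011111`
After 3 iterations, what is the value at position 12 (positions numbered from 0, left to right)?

1101011011010001
1100011011000100
1101011011010001
position 12 holds 0

0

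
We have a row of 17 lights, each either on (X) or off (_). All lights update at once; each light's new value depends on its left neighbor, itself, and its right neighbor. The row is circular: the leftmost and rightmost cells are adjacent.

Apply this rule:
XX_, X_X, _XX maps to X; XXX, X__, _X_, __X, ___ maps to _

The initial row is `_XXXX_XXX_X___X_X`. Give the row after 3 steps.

_X___XX__X______X

step 1: XX__XXX_XX_____X_
step 2: XX__X_XXXX______X
step 3: _X___XX__X______X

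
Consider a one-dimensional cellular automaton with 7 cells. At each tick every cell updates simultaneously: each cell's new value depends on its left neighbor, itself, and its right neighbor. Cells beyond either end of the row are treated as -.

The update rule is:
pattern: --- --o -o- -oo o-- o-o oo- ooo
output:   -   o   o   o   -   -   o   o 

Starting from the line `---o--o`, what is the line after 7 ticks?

oooo-oo

--oo-oo
-ooo-oo
oooo-oo
oooo-oo  (fixed point — unchanged through tick 7)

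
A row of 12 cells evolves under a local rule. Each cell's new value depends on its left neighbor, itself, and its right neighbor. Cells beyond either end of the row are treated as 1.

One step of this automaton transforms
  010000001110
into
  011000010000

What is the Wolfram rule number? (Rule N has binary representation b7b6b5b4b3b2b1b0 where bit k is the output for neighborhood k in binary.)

22

position 9: 111 → 0  (bit 7 = 0)
position 10: 110 → 0  (bit 6 = 0)
position 0: 101 → 0  (bit 5 = 0)
position 2: 100 → 1  (bit 4 = 1)
position 8: 011 → 0  (bit 3 = 0)
position 1: 010 → 1  (bit 2 = 1)
position 7: 001 → 1  (bit 1 = 1)
position 3: 000 → 0  (bit 0 = 0)
bits b7..b0 = 00010110 = 22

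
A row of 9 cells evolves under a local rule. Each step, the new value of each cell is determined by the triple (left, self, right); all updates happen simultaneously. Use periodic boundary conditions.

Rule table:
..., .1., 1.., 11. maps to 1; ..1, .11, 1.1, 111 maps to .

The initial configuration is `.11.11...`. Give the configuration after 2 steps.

1.11....1

..1..1111
1.11....1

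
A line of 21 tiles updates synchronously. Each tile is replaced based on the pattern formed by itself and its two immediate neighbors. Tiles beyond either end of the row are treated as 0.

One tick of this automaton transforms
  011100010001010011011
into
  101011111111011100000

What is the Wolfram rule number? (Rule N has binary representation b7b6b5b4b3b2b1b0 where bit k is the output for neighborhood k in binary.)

151

position 2: 111 → 1  (bit 7 = 1)
position 3: 110 → 0  (bit 6 = 0)
position 12: 101 → 0  (bit 5 = 0)
position 4: 100 → 1  (bit 4 = 1)
position 1: 011 → 0  (bit 3 = 0)
position 7: 010 → 1  (bit 2 = 1)
position 0: 001 → 1  (bit 1 = 1)
position 5: 000 → 1  (bit 0 = 1)
bits b7..b0 = 10010111 = 151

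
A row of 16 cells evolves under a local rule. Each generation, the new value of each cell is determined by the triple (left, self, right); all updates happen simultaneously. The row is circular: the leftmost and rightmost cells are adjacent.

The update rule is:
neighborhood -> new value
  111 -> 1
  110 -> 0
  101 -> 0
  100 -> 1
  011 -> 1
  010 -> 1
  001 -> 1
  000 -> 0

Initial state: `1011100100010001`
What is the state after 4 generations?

1001110011001100

0011011110111011
1110011100110010
1101111011101110
1001110011001100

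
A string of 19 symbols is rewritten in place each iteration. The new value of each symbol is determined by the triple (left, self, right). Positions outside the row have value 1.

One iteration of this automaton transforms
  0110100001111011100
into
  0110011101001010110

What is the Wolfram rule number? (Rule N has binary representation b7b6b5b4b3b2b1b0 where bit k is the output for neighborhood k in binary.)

89

position 10: 111 → 0  (bit 7 = 0)
position 2: 110 → 1  (bit 6 = 1)
position 0: 101 → 0  (bit 5 = 0)
position 5: 100 → 1  (bit 4 = 1)
position 1: 011 → 1  (bit 3 = 1)
position 4: 010 → 0  (bit 2 = 0)
position 8: 001 → 0  (bit 1 = 0)
position 6: 000 → 1  (bit 0 = 1)
bits b7..b0 = 01011001 = 89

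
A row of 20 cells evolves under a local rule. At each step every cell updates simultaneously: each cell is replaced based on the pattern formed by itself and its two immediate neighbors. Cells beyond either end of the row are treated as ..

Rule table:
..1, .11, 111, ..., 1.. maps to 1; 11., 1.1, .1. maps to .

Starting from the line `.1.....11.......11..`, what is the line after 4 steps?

11111..1111111..1...

step 1: 1.111111.11111111.11
step 2: ..11111..1111111..1.
step 3: 111111.11111111.11.1
step 4: 11111..1111111..1...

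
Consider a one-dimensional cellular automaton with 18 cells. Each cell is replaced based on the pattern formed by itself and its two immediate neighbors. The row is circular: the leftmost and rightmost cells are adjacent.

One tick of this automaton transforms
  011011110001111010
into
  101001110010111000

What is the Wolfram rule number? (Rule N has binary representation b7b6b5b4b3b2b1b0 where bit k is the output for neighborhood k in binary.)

position 5: 111 → 1  (bit 7 = 1)
position 2: 110 → 1  (bit 6 = 1)
position 3: 101 → 0  (bit 5 = 0)
position 8: 100 → 0  (bit 4 = 0)
position 1: 011 → 0  (bit 3 = 0)
position 16: 010 → 0  (bit 2 = 0)
position 0: 001 → 1  (bit 1 = 1)
position 9: 000 → 0  (bit 0 = 0)
bits b7..b0 = 11000010 = 194

194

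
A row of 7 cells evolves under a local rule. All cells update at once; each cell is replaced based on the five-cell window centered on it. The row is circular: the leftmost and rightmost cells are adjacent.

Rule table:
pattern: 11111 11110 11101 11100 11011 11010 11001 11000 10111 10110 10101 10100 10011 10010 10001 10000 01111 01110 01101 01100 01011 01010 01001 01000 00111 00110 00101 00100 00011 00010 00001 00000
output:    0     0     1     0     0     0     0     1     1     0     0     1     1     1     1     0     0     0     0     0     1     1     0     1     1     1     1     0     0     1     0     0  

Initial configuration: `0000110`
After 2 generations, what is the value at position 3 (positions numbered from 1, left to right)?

0

0000101
1001111
position 3 holds 0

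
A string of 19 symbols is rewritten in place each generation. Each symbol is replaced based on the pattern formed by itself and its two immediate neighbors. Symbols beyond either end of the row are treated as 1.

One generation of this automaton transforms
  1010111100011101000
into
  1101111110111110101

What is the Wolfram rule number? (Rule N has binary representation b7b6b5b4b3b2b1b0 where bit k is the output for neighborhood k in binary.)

250

position 5: 111 → 1  (bit 7 = 1)
position 0: 110 → 1  (bit 6 = 1)
position 1: 101 → 1  (bit 5 = 1)
position 8: 100 → 1  (bit 4 = 1)
position 4: 011 → 1  (bit 3 = 1)
position 2: 010 → 0  (bit 2 = 0)
position 10: 001 → 1  (bit 1 = 1)
position 9: 000 → 0  (bit 0 = 0)
bits b7..b0 = 11111010 = 250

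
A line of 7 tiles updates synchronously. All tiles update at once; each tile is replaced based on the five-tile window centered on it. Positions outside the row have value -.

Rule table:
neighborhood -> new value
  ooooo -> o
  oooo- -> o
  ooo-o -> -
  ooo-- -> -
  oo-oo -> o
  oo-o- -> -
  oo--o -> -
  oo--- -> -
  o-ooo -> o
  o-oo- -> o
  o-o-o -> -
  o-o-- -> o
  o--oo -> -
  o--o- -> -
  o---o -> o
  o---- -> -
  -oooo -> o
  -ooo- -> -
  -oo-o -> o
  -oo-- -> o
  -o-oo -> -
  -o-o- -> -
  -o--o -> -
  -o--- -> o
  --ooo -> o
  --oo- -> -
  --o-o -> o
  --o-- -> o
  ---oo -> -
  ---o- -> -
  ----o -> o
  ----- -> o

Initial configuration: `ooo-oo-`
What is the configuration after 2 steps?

o--o---

step 1: o--ooo-
step 2: o--o---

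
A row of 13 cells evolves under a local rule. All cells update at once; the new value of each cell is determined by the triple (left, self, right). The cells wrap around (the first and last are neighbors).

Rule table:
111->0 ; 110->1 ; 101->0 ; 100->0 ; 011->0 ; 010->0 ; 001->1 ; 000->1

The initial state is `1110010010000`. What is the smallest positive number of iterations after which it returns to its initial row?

39

iteration 1: 0010100100111
iteration 2: 0100001001001
iteration 3: 0001110010010
iteration 4: 1110010100100
iteration 5: 0010100001001
iteration 6: 0100001110010
iteration 7: 1001110010100
iteration 8: 0010010100001
iteration 9: 0100100001110
iteration 10: 1001001110010
iteration 11: 0010010010100
iteration 12: 1100100100001
iteration 13: 0101001001110
iteration 14: 1000010010010
iteration 15: 0011100100100
iteration 16: 1100101001001
iteration 17: 0101000010010
iteration 18: 1000011100100
iteration 19: 0011100101001
iteration 20: 0100101000010
iteration 21: 1001000011100
iteration 22: 0010011100101
iteration 23: 0100100101000
iteration 24: 1001001000011
iteration 25: 1010010011100
iteration 26: 0000100100101
iteration 27: 0111001001000
iteration 28: 1001010010011
iteration 29: 1010000100100
iteration 30: 0000111001001
iteration 31: 0111001010010
iteration 32: 1001010000100
iteration 33: 0010000111001
iteration 34: 0100111001010
iteration 35: 1001001010000
iteration 36: 0010010000111
iteration 37: 0100100111001
iteration 38: 0001001001010
iteration 39: 1110010010000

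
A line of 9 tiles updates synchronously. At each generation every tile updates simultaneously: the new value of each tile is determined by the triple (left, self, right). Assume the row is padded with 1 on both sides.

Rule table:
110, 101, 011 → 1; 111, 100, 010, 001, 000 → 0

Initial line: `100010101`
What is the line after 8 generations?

100001011
100000110
100000111
100000100
100000000
100000000  (fixed point — unchanged through generation 8)

100000000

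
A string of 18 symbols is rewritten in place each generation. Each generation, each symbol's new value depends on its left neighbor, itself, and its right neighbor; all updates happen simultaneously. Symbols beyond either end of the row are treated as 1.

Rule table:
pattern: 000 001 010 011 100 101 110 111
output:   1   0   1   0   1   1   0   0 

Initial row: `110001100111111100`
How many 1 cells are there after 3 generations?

001100010000000010
100011011111111011
011000100000000100
count of 1: 4

4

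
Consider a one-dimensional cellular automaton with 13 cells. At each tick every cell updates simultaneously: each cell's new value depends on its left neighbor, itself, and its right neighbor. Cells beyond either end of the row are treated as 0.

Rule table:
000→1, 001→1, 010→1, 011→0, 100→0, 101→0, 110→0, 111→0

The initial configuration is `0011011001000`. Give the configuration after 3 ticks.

1110000001111

1100000011011
0001111100000
1110000001111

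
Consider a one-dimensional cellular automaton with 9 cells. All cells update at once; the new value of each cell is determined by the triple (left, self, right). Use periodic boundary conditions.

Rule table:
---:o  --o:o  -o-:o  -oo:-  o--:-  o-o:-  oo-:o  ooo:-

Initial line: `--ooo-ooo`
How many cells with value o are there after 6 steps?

6

-o--o---o
-o-oo-ooo
-o--o---o  (repeats step 1; period 2)
step 6: -o-oo-ooo
count of o: 6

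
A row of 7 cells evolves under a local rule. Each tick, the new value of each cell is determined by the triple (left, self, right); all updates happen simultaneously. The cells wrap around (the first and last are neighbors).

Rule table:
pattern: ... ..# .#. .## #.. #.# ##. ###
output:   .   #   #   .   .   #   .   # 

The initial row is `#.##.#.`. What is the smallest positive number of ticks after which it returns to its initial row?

28

tick 1: ##..###
tick 2: #..#.##
tick 3: ..###.#
tick 4: .#.#.##
tick 5: #####..
tick 6: .###..#
tick 7: #.#..##
tick 8: .##.#.#
tick 9: #..####
tick 10: ..#.###
tick 11: .###.#.
tick 12: #.#.##.
tick 13: ####..#
tick 14: ###..#.
tick 15: .#..###
tick 16: ##.#.#.
tick 17: ..#####
tick 18: .#.###.
tick 19: ###.#..
tick 20: .#.##.#
tick 21: ###..##
tick 22: ##..#.#
tick 23: #..###.
tick 24: #.#.#.#
tick 25: .#####.
tick 26: #.###..
tick 27: ##.#..#
tick 28: #.##.#.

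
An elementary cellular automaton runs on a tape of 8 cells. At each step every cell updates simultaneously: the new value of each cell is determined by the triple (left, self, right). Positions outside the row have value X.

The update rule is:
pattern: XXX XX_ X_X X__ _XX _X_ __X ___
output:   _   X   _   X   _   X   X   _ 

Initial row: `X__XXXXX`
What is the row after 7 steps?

X__XX_X_

XXX_____
__XX___X
XX_XX_X_
_X__X_X_
_XXXX_X_
____X_X_
X__XX_X_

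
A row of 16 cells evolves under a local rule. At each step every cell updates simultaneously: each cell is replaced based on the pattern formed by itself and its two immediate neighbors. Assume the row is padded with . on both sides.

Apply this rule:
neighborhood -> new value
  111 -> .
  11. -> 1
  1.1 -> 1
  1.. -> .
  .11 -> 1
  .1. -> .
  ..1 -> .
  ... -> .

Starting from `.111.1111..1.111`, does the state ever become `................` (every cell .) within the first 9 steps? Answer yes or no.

.1.111..1...11.1
..11.1......111.
..111.......1.1.
..1.1........1..
...1............
................
all cells are . at step 6

yes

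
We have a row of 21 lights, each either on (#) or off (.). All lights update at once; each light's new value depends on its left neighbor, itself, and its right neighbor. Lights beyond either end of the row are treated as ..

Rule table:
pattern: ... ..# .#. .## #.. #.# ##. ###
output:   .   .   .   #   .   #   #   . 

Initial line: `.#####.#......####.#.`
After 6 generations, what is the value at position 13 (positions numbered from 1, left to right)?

generation 1: .#...##.......#..##..
generation 2: .....##..........##..
generation 3: .....##..........##..  (fixed point — unchanged through generation 6)
position 13 holds .

.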